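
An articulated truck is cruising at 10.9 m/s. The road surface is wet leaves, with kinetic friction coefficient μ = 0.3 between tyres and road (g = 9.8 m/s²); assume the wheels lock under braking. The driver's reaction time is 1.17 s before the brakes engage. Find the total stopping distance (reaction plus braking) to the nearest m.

Total stopping distance ≈ 33 m

a = μg = 0.3 × 9.8 = 2.940 m/s².
Reaction distance = v·t_r = 10.9000 × 1.17 = 12.753 m.
Braking distance = v²/(2a) = 10.9000² / (2 × 2.940) = 118.810 / 5.880 = 20.206 m.
Total = 12.753 + 20.206 = 32.959 m.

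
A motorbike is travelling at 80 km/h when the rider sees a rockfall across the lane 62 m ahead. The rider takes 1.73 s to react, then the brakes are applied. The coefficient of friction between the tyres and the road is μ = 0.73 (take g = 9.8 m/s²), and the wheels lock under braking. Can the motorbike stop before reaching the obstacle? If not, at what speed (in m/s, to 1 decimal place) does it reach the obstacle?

No — it strikes the obstacle at 12.5 m/s

80 km/h ÷ 3.6 = 22.2222 m/s.
a = μg = 0.73 × 9.8 = 7.154 m/s².
Reaction distance = 22.2222 × 1.73 = 38.444 m.
Braking distance needed to stop: v²/(2a) = 493.826 / 14.308 = 34.514 m, so total needed = 38.444 + 34.514 = 72.958 m > 62 m — it cannot stop.
Distance remaining when braking begins: 62 − 38.444 = 23.556 m.
v² = v₀² − 2a·d = 493.826 − 2 × 7.154 × 23.556 = 156.787 m²/s².
v = √156.787 = 12.521 m/s.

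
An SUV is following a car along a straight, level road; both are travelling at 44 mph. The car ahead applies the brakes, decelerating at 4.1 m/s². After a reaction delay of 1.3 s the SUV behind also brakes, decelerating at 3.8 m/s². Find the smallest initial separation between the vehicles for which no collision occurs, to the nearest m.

44 mph × 0.44704 = 19.6698 m/s.
Leader travels v²/(2a_L) = 386.901 / 8.200 = 47.183 m before stopping.
Follower covers v·t_r = 19.6698 × 1.3 = 25.571 m while reacting, then v²/(2a_F) = 386.901 / 7.600 = 50.908 m while braking, for a total of 25.571 + 50.908 = 76.479 m.
Since a_F ≤ a_L and the follower starts braking later, the follower is never slower than the leader, so the closest approach is when both have stopped.
Minimum gap = 76.479 − 47.183 = 29.296 m.

Minimum gap ≈ 29 m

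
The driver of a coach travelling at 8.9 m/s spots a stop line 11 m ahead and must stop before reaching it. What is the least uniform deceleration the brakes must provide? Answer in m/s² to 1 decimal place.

Required deceleration ≈ 3.6 m/s²

v² = 2a·d ⇒ a = v²/(2d) = 8.9000² / (2 × 11.000) = 79.210 / 22.000 = 3.6005 m/s².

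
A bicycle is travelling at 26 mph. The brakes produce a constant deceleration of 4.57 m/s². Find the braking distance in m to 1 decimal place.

Braking distance ≈ 14.8 m

26 mph × 0.44704 = 11.6230 m/s.
Braking distance = v²/(2a) = 11.6230² / (2 × 4.570) = 135.094 / 9.140 = 14.781 m.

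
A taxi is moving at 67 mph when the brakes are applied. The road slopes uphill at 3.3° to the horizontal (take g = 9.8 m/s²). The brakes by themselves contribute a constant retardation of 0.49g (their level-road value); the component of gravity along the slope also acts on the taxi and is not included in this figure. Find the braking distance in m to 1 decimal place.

67 mph × 0.44704 = 29.9517 m/s.
a = 0.49 × 9.8 = 4.802 m/s².
Gravity along the uphill slope adds to the braking deceleration: a_eff = 4.802 + 9.8·sin 3.3° = 4.802 + 0.564 = 5.366 m/s².
Braking distance = v²/(2a) = 29.9517² / (2 × 5.366) = 897.104 / 10.732 = 83.592 m.

Braking distance ≈ 83.6 m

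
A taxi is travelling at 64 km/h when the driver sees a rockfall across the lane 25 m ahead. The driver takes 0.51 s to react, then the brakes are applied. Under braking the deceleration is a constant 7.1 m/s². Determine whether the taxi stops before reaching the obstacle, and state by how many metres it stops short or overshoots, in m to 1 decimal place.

No — it overshoots by 6.3 m

64 km/h ÷ 3.6 = 17.7778 m/s.
Reaction distance = 17.7778 × 0.51 = 9.067 m.
Braking distance = v²/(2a) = 316.050 / 14.200 = 22.257 m.
Total stopping distance = 9.067 + 22.257 = 31.324 m, vs 25 m available — it cannot stop in time and overshoots by 31.324 − 25 = 6.324 m.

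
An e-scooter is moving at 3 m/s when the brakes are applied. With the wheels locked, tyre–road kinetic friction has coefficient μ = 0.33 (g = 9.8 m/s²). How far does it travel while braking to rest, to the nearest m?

Braking distance ≈ 1 m

a = μg = 0.33 × 9.8 = 3.234 m/s².
Braking distance = v²/(2a) = 3.0000² / (2 × 3.234) = 9.000 / 6.468 = 1.391 m.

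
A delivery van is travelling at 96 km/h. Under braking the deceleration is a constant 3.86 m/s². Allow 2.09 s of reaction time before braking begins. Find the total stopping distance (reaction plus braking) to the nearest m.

Total stopping distance ≈ 148 m

96 km/h ÷ 3.6 = 26.6667 m/s.
Reaction distance = v·t_r = 26.6667 × 2.09 = 55.733 m.
Braking distance = v²/(2a) = 26.6667² / (2 × 3.860) = 711.113 / 7.720 = 92.113 m.
Total = 55.733 + 92.113 = 147.846 m.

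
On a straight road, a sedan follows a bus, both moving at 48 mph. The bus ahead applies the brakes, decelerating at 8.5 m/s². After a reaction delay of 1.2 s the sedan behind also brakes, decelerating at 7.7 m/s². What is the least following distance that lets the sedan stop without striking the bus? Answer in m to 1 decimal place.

Minimum gap ≈ 28.6 m

48 mph × 0.44704 = 21.4579 m/s.
Leader travels v²/(2a_L) = 460.441 / 17.000 = 27.085 m before stopping.
Follower covers v·t_r = 21.4579 × 1.2 = 25.749 m while reacting, then v²/(2a_F) = 460.441 / 15.400 = 29.899 m while braking, for a total of 25.749 + 29.899 = 55.648 m.
Since a_F ≤ a_L and the follower starts braking later, the follower is never slower than the leader, so the closest approach is when both have stopped.
Minimum gap = 55.648 − 27.085 = 28.563 m.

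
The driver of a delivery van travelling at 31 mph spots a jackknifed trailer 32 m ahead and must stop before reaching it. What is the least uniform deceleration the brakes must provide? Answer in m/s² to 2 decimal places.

31 mph × 0.44704 = 13.8582 m/s.
v² = 2a·d ⇒ a = v²/(2d) = 13.8582² / (2 × 32.000) = 192.050 / 64.000 = 3.0008 m/s².

Required deceleration ≈ 3.00 m/s²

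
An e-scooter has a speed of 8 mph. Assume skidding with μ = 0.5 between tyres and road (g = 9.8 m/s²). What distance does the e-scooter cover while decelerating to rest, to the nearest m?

8 mph × 0.44704 = 3.5763 m/s.
a = μg = 0.5 × 9.8 = 4.900 m/s².
Braking distance = v²/(2a) = 3.5763² / (2 × 4.900) = 12.790 / 9.800 = 1.305 m.

Braking distance ≈ 1 m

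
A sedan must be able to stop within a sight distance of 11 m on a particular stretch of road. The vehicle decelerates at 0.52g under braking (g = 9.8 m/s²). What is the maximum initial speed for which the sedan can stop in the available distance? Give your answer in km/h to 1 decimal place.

Maximum speed ≈ 38.1 km/h

a = 0.52 × 9.8 = 5.096 m/s².
v²/(2a) = d ⇒ v = √(2 × 5.096 × 11) = √112.11 = 10.5882 m/s.
10.5882 m/s × 3.6 = 38.118 km/h.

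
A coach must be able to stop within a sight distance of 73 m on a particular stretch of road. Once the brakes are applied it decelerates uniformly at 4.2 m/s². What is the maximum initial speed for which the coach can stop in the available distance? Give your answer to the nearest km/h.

Maximum speed ≈ 89 km/h

v²/(2a) = d ⇒ v = √(2 × 4.200 × 73) = √613.20 = 24.7629 m/s.
24.7629 m/s × 3.6 = 89.146 km/h.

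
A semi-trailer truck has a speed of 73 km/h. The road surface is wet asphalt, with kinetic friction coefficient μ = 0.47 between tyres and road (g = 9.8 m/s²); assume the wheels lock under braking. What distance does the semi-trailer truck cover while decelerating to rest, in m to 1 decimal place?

73 km/h ÷ 3.6 = 20.2778 m/s.
a = μg = 0.47 × 9.8 = 4.606 m/s².
Braking distance = v²/(2a) = 20.2778² / (2 × 4.606) = 411.189 / 9.212 = 44.636 m.

Braking distance ≈ 44.6 m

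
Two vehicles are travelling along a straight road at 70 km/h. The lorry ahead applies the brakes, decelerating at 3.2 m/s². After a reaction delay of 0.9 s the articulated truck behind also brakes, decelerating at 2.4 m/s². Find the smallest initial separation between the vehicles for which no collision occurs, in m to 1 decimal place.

Minimum gap ≈ 37.2 m

70 km/h ÷ 3.6 = 19.4444 m/s.
Leader travels v²/(2a_L) = 378.085 / 6.400 = 59.076 m before stopping.
Follower covers v·t_r = 19.4444 × 0.9 = 17.500 m while reacting, then v²/(2a_F) = 378.085 / 4.800 = 78.768 m while braking, for a total of 17.500 + 78.768 = 96.268 m.
Since a_F ≤ a_L and the follower starts braking later, the follower is never slower than the leader, so the closest approach is when both have stopped.
Minimum gap = 96.268 − 59.076 = 37.192 m.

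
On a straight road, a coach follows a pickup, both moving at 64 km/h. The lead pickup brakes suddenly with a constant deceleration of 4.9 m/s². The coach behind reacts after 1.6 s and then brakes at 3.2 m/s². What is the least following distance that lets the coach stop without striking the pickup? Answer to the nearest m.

Minimum gap ≈ 46 m

64 km/h ÷ 3.6 = 17.7778 m/s.
Leader travels v²/(2a_L) = 316.050 / 9.800 = 32.250 m before stopping.
Follower covers v·t_r = 17.7778 × 1.6 = 28.444 m while reacting, then v²/(2a_F) = 316.050 / 6.400 = 49.383 m while braking, for a total of 28.444 + 49.383 = 77.827 m.
Since a_F ≤ a_L and the follower starts braking later, the follower is never slower than the leader, so the closest approach is when both have stopped.
Minimum gap = 77.827 − 32.250 = 45.577 m.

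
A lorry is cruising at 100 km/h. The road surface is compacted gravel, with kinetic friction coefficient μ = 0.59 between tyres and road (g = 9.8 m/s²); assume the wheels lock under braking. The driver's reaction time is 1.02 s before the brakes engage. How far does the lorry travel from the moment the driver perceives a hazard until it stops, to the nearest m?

100 km/h ÷ 3.6 = 27.7778 m/s.
a = μg = 0.59 × 9.8 = 5.782 m/s².
Reaction distance = v·t_r = 27.7778 × 1.02 = 28.333 m.
Braking distance = v²/(2a) = 27.7778² / (2 × 5.782) = 771.606 / 11.564 = 66.725 m.
Total = 28.333 + 66.725 = 95.058 m.

Total stopping distance ≈ 95 m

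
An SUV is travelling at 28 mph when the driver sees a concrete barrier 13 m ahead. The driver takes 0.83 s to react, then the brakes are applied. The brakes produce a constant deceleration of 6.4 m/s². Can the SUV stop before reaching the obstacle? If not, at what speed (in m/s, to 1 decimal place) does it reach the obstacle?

28 mph × 0.44704 = 12.5171 m/s.
Reaction distance = 12.5171 × 0.83 = 10.389 m.
Braking distance needed to stop: v²/(2a) = 156.678 / 12.800 = 12.240 m, so total needed = 10.389 + 12.240 = 22.629 m > 13 m — it cannot stop.
Distance remaining when braking begins: 13 − 10.389 = 2.611 m.
v² = v₀² − 2a·d = 156.678 − 2 × 6.400 × 2.611 = 123.257 m²/s².
v = √123.257 = 11.102 m/s.

No — it strikes the obstacle at 11.1 m/s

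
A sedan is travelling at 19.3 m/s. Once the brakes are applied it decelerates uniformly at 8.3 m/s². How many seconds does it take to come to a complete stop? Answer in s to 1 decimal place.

Braking time ≈ 2.3 s

Braking time = v/a = 19.3000 / 8.300 = 2.325 s.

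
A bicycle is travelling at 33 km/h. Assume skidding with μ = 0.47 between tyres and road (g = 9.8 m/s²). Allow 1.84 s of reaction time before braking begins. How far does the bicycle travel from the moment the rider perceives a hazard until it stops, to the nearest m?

33 km/h ÷ 3.6 = 9.1667 m/s.
a = μg = 0.47 × 9.8 = 4.606 m/s².
Reaction distance = v·t_r = 9.1667 × 1.84 = 16.867 m.
Braking distance = v²/(2a) = 9.1667² / (2 × 4.606) = 84.028 / 9.212 = 9.122 m.
Total = 16.867 + 9.122 = 25.989 m.

Total stopping distance ≈ 26 m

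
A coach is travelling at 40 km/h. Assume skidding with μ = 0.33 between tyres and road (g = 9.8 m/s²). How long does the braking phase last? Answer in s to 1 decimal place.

40 km/h ÷ 3.6 = 11.1111 m/s.
a = μg = 0.33 × 9.8 = 3.234 m/s².
Braking time = v/a = 11.1111 / 3.234 = 3.436 s.

Braking time ≈ 3.4 s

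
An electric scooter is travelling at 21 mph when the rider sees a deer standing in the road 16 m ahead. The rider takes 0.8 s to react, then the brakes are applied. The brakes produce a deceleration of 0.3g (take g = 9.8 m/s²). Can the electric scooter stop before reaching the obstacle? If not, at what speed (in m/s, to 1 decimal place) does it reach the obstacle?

No — it strikes the obstacle at 6.2 m/s

21 mph × 0.44704 = 9.3878 m/s.
a = 0.3 × 9.8 = 2.940 m/s².
Reaction distance = 9.3878 × 0.8 = 7.510 m.
Braking distance needed to stop: v²/(2a) = 88.131 / 5.880 = 14.988 m, so total needed = 7.510 + 14.988 = 22.498 m > 16 m — it cannot stop.
Distance remaining when braking begins: 16 − 7.510 = 8.490 m.
v² = v₀² − 2a·d = 88.131 − 2 × 2.940 × 8.490 = 38.210 m²/s².
v = √38.210 = 6.181 m/s.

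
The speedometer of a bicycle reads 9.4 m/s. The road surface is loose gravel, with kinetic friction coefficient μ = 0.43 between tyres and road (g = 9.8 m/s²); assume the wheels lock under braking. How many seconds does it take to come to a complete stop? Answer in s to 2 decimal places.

a = μg = 0.43 × 9.8 = 4.214 m/s².
Braking time = v/a = 9.4000 / 4.214 = 2.231 s.

Braking time ≈ 2.23 s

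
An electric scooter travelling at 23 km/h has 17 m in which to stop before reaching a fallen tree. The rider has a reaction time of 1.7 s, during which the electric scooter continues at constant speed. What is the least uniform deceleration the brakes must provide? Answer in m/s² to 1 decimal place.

Required deceleration ≈ 3.3 m/s²

23 km/h ÷ 3.6 = 6.3889 m/s.
Distance covered during reaction = 6.3889 × 1.7 = 10.861 m.
Distance available for braking: 17 − 10.861 = 6.139 m.
v² = 2a·d ⇒ a = v²/(2d) = 6.3889² / (2 × 6.139) = 40.818 / 12.278 = 3.3245 m/s².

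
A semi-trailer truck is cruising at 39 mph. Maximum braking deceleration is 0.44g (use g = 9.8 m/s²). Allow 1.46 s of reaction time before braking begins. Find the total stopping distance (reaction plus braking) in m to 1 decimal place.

39 mph × 0.44704 = 17.4346 m/s.
a = 0.44 × 9.8 = 4.312 m/s².
Reaction distance = v·t_r = 17.4346 × 1.46 = 25.455 m.
Braking distance = v²/(2a) = 17.4346² / (2 × 4.312) = 303.965 / 8.624 = 35.246 m.
Total = 25.455 + 35.246 = 60.701 m.

Total stopping distance ≈ 60.7 m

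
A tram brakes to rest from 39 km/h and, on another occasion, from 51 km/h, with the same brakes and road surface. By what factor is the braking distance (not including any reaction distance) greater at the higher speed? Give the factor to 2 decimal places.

Braking distance d = v²/(2a), so with a fixed, d ∝ v².
Factor = (51/39)² = 1.3077² = 1.7101.

Factor ≈ 1.71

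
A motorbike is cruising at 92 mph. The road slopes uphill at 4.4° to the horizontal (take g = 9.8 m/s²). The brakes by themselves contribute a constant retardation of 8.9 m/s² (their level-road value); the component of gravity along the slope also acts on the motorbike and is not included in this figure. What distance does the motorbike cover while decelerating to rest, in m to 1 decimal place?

Braking distance ≈ 87.6 m

92 mph × 0.44704 = 41.1277 m/s.
Gravity along the uphill slope adds to the braking deceleration: a_eff = 8.900 + 9.8·sin 4.4° = 8.900 + 0.752 = 9.652 m/s².
Braking distance = v²/(2a) = 41.1277² / (2 × 9.652) = 1691.488 / 19.304 = 87.624 m.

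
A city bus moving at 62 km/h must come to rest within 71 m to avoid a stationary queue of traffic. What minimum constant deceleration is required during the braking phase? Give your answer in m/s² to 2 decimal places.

Required deceleration ≈ 2.09 m/s²

62 km/h ÷ 3.6 = 17.2222 m/s.
v² = 2a·d ⇒ a = v²/(2d) = 17.2222² / (2 × 71.000) = 296.604 / 142.000 = 2.0888 m/s².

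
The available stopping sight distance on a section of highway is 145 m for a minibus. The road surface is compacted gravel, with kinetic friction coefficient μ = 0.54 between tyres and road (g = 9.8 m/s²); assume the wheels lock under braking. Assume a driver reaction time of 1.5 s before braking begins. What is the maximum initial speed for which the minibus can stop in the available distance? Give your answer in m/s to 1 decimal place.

a = μg = 0.54 × 9.8 = 5.292 m/s².
Stopping distance: v·t_r + v²/(2a) = 145 with t_r = 1.5 s and a = 5.292 m/s².
So v² + 15.876 v − 1534.68 = 0.
Positive root: v = −a·t_r + √((a·t_r)² + 2a·d) = −7.938 + √(63.012 + 1534.68) = 32.0331 m/s.

Maximum speed ≈ 32.0 m/s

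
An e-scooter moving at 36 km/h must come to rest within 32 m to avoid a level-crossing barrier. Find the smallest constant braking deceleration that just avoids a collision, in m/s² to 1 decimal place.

36 km/h ÷ 3.6 = 10.0000 m/s.
v² = 2a·d ⇒ a = v²/(2d) = 10.0000² / (2 × 32.000) = 100.000 / 64.000 = 1.5625 m/s².

Required deceleration ≈ 1.6 m/s²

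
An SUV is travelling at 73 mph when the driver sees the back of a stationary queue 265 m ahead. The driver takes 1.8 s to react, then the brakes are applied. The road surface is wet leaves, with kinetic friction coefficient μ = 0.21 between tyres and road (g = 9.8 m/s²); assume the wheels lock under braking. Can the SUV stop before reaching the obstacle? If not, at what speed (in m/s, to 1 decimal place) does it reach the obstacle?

No — it strikes the obstacle at 14.7 m/s

73 mph × 0.44704 = 32.6339 m/s.
a = μg = 0.21 × 9.8 = 2.058 m/s².
Reaction distance = 32.6339 × 1.8 = 58.741 m.
Braking distance needed to stop: v²/(2a) = 1064.971 / 4.116 = 258.739 m, so total needed = 58.741 + 258.739 = 317.480 m > 265 m — it cannot stop.
Distance remaining when braking begins: 265 − 58.741 = 206.259 m.
v² = v₀² − 2a·d = 1064.971 − 2 × 2.058 × 206.259 = 216.009 m²/s².
v = √216.009 = 14.697 m/s.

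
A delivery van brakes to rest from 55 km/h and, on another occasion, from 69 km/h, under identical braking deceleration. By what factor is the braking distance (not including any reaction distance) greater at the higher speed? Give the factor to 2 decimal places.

Braking distance d = v²/(2a), so with a fixed, d ∝ v².
Factor = (69/55)² = 1.2545² = 1.5738.

Factor ≈ 1.57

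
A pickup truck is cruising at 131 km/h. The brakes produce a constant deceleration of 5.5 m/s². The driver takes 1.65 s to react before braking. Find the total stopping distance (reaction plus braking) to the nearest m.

131 km/h ÷ 3.6 = 36.3889 m/s.
Reaction distance = v·t_r = 36.3889 × 1.65 = 60.042 m.
Braking distance = v²/(2a) = 36.3889² / (2 × 5.500) = 1324.152 / 11.000 = 120.377 m.
Total = 60.042 + 120.377 = 180.419 m.

Total stopping distance ≈ 180 m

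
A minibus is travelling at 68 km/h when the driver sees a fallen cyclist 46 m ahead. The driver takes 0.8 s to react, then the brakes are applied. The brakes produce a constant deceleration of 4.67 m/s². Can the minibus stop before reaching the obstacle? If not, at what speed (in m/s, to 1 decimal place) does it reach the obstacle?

68 km/h ÷ 3.6 = 18.8889 m/s.
Reaction distance = 18.8889 × 0.8 = 15.111 m.
Braking distance needed to stop: v²/(2a) = 356.791 / 9.340 = 38.200 m, so total needed = 15.111 + 38.200 = 53.311 m > 46 m — it cannot stop.
Distance remaining when braking begins: 46 − 15.111 = 30.889 m.
v² = v₀² − 2a·d = 356.791 − 2 × 4.670 × 30.889 = 68.288 m²/s².
v = √68.288 = 8.264 m/s.

No — it strikes the obstacle at 8.3 m/s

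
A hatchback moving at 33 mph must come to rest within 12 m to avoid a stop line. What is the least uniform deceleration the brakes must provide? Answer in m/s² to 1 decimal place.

Required deceleration ≈ 9.1 m/s²

33 mph × 0.44704 = 14.7523 m/s.
v² = 2a·d ⇒ a = v²/(2d) = 14.7523² / (2 × 12.000) = 217.630 / 24.000 = 9.0679 m/s².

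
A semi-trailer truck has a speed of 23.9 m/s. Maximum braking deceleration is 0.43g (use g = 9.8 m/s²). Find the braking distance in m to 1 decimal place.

a = 0.43 × 9.8 = 4.214 m/s².
Braking distance = v²/(2a) = 23.9000² / (2 × 4.214) = 571.210 / 8.428 = 67.775 m.

Braking distance ≈ 67.8 m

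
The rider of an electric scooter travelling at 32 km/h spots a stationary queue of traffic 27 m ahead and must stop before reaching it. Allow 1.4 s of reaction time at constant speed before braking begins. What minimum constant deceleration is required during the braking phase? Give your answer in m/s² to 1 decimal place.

32 km/h ÷ 3.6 = 8.8889 m/s.
Distance covered during reaction = 8.8889 × 1.4 = 12.444 m.
Distance available for braking: 27 − 12.444 = 14.556 m.
v² = 2a·d ⇒ a = v²/(2d) = 8.8889² / (2 × 14.556) = 79.013 / 29.112 = 2.7141 m/s².

Required deceleration ≈ 2.7 m/s²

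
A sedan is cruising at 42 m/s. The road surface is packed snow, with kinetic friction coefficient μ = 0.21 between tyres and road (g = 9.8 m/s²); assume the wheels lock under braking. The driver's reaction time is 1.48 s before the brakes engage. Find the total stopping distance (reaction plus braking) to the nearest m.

Total stopping distance ≈ 491 m

a = μg = 0.21 × 9.8 = 2.058 m/s².
Reaction distance = v·t_r = 42.0000 × 1.48 = 62.160 m.
Braking distance = v²/(2a) = 42.0000² / (2 × 2.058) = 1764.000 / 4.116 = 428.571 m.
Total = 62.160 + 428.571 = 490.731 m.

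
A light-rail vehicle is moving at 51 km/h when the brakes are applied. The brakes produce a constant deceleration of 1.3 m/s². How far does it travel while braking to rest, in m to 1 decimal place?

51 km/h ÷ 3.6 = 14.1667 m/s.
Braking distance = v²/(2a) = 14.1667² / (2 × 1.300) = 200.695 / 2.600 = 77.190 m.

Braking distance ≈ 77.2 m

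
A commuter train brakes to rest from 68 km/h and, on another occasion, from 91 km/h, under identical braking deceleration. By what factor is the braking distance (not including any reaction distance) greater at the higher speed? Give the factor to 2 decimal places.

Factor ≈ 1.79

Braking distance d = v²/(2a), so with a fixed, d ∝ v².
Factor = (91/68)² = 1.3382² = 1.7908.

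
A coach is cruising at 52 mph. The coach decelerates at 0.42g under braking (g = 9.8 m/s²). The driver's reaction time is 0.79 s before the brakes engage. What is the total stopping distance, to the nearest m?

Total stopping distance ≈ 84 m

52 mph × 0.44704 = 23.2461 m/s.
a = 0.42 × 9.8 = 4.116 m/s².
Reaction distance = v·t_r = 23.2461 × 0.79 = 18.364 m.
Braking distance = v²/(2a) = 23.2461² / (2 × 4.116) = 540.381 / 8.232 = 65.644 m.
Total = 18.364 + 65.644 = 84.008 m.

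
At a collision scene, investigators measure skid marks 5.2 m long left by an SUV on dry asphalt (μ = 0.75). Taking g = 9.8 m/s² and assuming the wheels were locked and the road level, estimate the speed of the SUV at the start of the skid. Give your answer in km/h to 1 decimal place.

Deceleration a = μg = 0.75 × 9.8 = 7.350 m/s².
v = √(2a·d) = √(2 × 7.350 × 5.2) = √76.440 = 8.7430 m/s.
= 8.7430 × 3.6 = 31.475 km/h.

Initial speed ≈ 31.5 km/h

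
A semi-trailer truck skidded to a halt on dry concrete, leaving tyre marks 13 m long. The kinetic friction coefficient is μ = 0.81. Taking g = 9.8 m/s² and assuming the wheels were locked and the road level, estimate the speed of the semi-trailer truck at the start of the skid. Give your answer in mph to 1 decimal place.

Initial speed ≈ 32.1 mph

Deceleration a = μg = 0.81 × 9.8 = 7.938 m/s².
v = √(2a·d) = √(2 × 7.938 × 13) = √206.388 = 14.3662 m/s.
= 14.3662 ÷ 0.44704 = 32.136 mph.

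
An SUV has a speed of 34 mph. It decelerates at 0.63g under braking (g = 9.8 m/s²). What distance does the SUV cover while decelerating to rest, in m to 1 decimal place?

34 mph × 0.44704 = 15.1994 m/s.
a = 0.63 × 9.8 = 6.174 m/s².
Braking distance = v²/(2a) = 15.1994² / (2 × 6.174) = 231.022 / 12.348 = 18.709 m.

Braking distance ≈ 18.7 m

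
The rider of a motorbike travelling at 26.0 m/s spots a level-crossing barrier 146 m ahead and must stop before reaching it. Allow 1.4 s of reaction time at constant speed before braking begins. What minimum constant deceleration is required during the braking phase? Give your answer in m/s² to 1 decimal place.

Required deceleration ≈ 3.1 m/s²

Distance covered during reaction = 26.0000 × 1.4 = 36.400 m.
Distance available for braking: 146 − 36.400 = 109.600 m.
v² = 2a·d ⇒ a = v²/(2d) = 26.0000² / (2 × 109.600) = 676.000 / 219.200 = 3.0839 m/s².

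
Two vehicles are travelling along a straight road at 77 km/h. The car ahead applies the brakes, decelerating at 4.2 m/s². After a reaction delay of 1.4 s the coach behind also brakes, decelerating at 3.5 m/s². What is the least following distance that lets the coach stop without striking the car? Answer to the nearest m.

77 km/h ÷ 3.6 = 21.3889 m/s.
Leader travels v²/(2a_L) = 457.485 / 8.400 = 54.462 m before stopping.
Follower covers v·t_r = 21.3889 × 1.4 = 29.944 m while reacting, then v²/(2a_F) = 457.485 / 7.000 = 65.355 m while braking, for a total of 29.944 + 65.355 = 95.299 m.
Since a_F ≤ a_L and the follower starts braking later, the follower is never slower than the leader, so the closest approach is when both have stopped.
Minimum gap = 95.299 − 54.462 = 40.837 m.

Minimum gap ≈ 41 m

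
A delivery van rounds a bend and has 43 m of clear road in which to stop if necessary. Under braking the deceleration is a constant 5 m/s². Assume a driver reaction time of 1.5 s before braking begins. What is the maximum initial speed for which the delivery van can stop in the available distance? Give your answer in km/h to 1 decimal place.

Maximum speed ≈ 52.4 km/h

Stopping distance: v·t_r + v²/(2a) = 43 with t_r = 1.5 s and a = 5.000 m/s².
So v² + 15.000 v − 430.00 = 0.
Positive root: v = −a·t_r + √((a·t_r)² + 2a·d) = −7.500 + √(56.250 + 430.00) = 14.5511 m/s.
14.5511 m/s × 3.6 = 52.384 km/h.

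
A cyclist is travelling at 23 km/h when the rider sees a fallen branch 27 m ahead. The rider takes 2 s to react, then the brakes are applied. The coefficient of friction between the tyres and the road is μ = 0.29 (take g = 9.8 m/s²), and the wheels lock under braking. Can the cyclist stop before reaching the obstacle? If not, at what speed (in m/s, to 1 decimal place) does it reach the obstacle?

23 km/h ÷ 3.6 = 6.3889 m/s.
a = μg = 0.29 × 9.8 = 2.842 m/s².
Reaction distance = 6.3889 × 2 = 12.778 m.
Braking distance = v²/(2a) = 40.818 / 5.684 = 7.181 m.
Total stopping distance = 12.778 + 7.181 = 19.959 m, vs 27 m available — it stops with 27 − 19.959 = 7.041 m to spare.

Yes — it stops about 7.0 m short of the obstacle, so it never reaches it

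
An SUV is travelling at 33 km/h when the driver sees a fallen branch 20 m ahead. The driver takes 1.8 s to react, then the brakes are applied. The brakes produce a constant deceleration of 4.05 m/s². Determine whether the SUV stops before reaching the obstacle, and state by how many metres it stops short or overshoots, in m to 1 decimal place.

No — it overshoots by 6.9 m

33 km/h ÷ 3.6 = 9.1667 m/s.
Reaction distance = 9.1667 × 1.8 = 16.500 m.
Braking distance = v²/(2a) = 84.028 / 8.100 = 10.374 m.
Total stopping distance = 16.500 + 10.374 = 26.874 m, vs 20 m available — it cannot stop in time and overshoots by 26.874 − 20 = 6.874 m.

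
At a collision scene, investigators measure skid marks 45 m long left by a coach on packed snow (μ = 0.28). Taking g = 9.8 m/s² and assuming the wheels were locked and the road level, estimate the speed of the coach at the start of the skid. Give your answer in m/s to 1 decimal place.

Deceleration a = μg = 0.28 × 9.8 = 2.744 m/s².
v = √(2a·d) = √(2 × 2.744 × 45) = √246.960 = 15.7150 m/s.

Initial speed ≈ 15.7 m/s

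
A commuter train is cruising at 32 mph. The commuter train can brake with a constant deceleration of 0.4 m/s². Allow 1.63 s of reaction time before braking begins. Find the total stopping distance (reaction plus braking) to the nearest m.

32 mph × 0.44704 = 14.3053 m/s.
Reaction distance = v·t_r = 14.3053 × 1.63 = 23.318 m.
Braking distance = v²/(2a) = 14.3053² / (2 × 0.400) = 204.642 / 0.800 = 255.802 m.
Total = 23.318 + 255.802 = 279.120 m.

Total stopping distance ≈ 279 m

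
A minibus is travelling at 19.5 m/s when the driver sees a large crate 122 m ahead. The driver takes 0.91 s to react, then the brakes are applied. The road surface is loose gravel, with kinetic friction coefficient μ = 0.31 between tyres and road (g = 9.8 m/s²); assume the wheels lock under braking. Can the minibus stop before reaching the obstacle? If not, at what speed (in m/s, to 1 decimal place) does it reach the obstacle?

a = μg = 0.31 × 9.8 = 3.038 m/s².
Reaction distance = 19.5000 × 0.91 = 17.745 m.
Braking distance = v²/(2a) = 380.250 / 6.076 = 62.582 m.
Total stopping distance = 17.745 + 62.582 = 80.327 m, vs 122 m available — it stops with 122 − 80.327 = 41.673 m to spare.

Yes — it stops about 41.7 m short of the obstacle, so it never reaches it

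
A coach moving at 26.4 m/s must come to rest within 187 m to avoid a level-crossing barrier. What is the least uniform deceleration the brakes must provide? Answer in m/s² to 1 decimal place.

v² = 2a·d ⇒ a = v²/(2d) = 26.4000² / (2 × 187.000) = 696.960 / 374.000 = 1.8635 m/s².

Required deceleration ≈ 1.9 m/s²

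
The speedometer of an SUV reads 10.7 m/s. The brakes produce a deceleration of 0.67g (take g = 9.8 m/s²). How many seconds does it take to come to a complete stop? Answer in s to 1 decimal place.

Braking time ≈ 1.6 s

a = 0.67 × 9.8 = 6.566 m/s².
Braking time = v/a = 10.7000 / 6.566 = 1.630 s.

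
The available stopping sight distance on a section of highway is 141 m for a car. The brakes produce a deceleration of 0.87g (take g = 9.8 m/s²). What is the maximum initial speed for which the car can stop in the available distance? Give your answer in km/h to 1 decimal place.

Maximum speed ≈ 176.5 km/h

a = 0.87 × 9.8 = 8.526 m/s².
v²/(2a) = d ⇒ v = √(2 × 8.526 × 141) = √2404.33 = 49.0340 m/s.
49.0340 m/s × 3.6 = 176.522 km/h.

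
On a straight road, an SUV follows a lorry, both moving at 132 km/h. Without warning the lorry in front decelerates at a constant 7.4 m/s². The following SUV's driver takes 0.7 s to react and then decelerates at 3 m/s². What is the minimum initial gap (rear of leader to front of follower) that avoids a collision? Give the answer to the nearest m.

132 km/h ÷ 3.6 = 36.6667 m/s.
Leader travels v²/(2a_L) = 1344.447 / 14.800 = 90.841 m before stopping.
Follower covers v·t_r = 36.6667 × 0.7 = 25.667 m while reacting, then v²/(2a_F) = 1344.447 / 6.000 = 224.074 m while braking, for a total of 25.667 + 224.074 = 249.741 m.
Since a_F ≤ a_L and the follower starts braking later, the follower is never slower than the leader, so the closest approach is when both have stopped.
Minimum gap = 249.741 − 90.841 = 158.900 m.

Minimum gap ≈ 159 m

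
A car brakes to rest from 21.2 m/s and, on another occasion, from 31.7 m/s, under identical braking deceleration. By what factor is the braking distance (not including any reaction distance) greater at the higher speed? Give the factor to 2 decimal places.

Braking distance d = v²/(2a), so with a fixed, d ∝ v².
Factor = (31.7/21.2)² = 1.4953² = 2.2359.

Factor ≈ 2.24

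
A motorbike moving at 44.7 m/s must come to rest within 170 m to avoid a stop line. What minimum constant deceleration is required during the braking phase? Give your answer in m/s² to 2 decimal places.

v² = 2a·d ⇒ a = v²/(2d) = 44.7000² / (2 × 170.000) = 1998.090 / 340.000 = 5.8767 m/s².

Required deceleration ≈ 5.88 m/s²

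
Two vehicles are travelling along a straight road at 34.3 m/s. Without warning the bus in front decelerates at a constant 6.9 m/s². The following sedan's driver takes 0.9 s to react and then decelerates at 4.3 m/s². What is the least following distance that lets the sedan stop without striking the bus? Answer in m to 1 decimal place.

Minimum gap ≈ 82.4 m

Leader travels v²/(2a_L) = 1176.490 / 13.800 = 85.253 m before stopping.
Follower covers v·t_r = 34.3000 × 0.9 = 30.870 m while reacting, then v²/(2a_F) = 1176.490 / 8.600 = 136.801 m while braking, for a total of 30.870 + 136.801 = 167.671 m.
Since a_F ≤ a_L and the follower starts braking later, the follower is never slower than the leader, so the closest approach is when both have stopped.
Minimum gap = 167.671 − 85.253 = 82.418 m.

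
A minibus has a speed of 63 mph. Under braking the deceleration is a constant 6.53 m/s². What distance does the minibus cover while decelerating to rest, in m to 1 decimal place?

Braking distance ≈ 60.7 m

63 mph × 0.44704 = 28.1635 m/s.
Braking distance = v²/(2a) = 28.1635² / (2 × 6.530) = 793.183 / 13.060 = 60.734 m.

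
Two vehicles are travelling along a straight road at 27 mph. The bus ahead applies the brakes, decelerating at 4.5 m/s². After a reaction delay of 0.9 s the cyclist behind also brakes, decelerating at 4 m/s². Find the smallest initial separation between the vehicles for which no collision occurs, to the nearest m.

27 mph × 0.44704 = 12.0701 m/s.
Leader travels v²/(2a_L) = 145.687 / 9.000 = 16.187 m before stopping.
Follower covers v·t_r = 12.0701 × 0.9 = 10.863 m while reacting, then v²/(2a_F) = 145.687 / 8.000 = 18.211 m while braking, for a total of 10.863 + 18.211 = 29.074 m.
Since a_F ≤ a_L and the follower starts braking later, the follower is never slower than the leader, so the closest approach is when both have stopped.
Minimum gap = 29.074 − 16.187 = 12.887 m.

Minimum gap ≈ 13 m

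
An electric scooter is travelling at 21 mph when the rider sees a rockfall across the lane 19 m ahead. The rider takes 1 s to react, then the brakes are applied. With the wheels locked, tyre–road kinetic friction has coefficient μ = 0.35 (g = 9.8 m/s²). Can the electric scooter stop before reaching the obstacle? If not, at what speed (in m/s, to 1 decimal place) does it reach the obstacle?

21 mph × 0.44704 = 9.3878 m/s.
a = μg = 0.35 × 9.8 = 3.430 m/s².
Reaction distance = 9.3878 × 1 = 9.388 m.
Braking distance needed to stop: v²/(2a) = 88.131 / 6.860 = 12.847 m, so total needed = 9.388 + 12.847 = 22.235 m > 19 m — it cannot stop.
Distance remaining when braking begins: 19 − 9.388 = 9.612 m.
v² = v₀² − 2a·d = 88.131 − 2 × 3.430 × 9.612 = 22.193 m²/s².
v = √22.193 = 4.711 m/s.

No — it strikes the obstacle at 4.7 m/s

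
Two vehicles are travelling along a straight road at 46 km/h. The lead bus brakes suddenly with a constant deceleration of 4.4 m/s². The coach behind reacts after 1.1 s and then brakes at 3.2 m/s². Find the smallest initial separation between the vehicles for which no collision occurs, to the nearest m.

46 km/h ÷ 3.6 = 12.7778 m/s.
Leader travels v²/(2a_L) = 163.272 / 8.800 = 18.554 m before stopping.
Follower covers v·t_r = 12.7778 × 1.1 = 14.056 m while reacting, then v²/(2a_F) = 163.272 / 6.400 = 25.511 m while braking, for a total of 14.056 + 25.511 = 39.567 m.
Since a_F ≤ a_L and the follower starts braking later, the follower is never slower than the leader, so the closest approach is when both have stopped.
Minimum gap = 39.567 − 18.554 = 21.013 m.

Minimum gap ≈ 21 m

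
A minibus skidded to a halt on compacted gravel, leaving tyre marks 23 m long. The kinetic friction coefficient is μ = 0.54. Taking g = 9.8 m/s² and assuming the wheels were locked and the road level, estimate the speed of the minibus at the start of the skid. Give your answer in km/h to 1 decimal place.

Deceleration a = μg = 0.54 × 9.8 = 5.292 m/s².
v = √(2a·d) = √(2 × 5.292 × 23) = √243.432 = 15.6023 m/s.
= 15.6023 × 3.6 = 56.168 km/h.

Initial speed ≈ 56.2 km/h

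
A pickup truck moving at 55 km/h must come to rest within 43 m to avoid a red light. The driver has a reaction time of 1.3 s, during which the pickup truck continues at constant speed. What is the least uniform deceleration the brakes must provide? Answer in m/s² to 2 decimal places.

Required deceleration ≈ 5.04 m/s²

55 km/h ÷ 3.6 = 15.2778 m/s.
Distance covered during reaction = 15.2778 × 1.3 = 19.861 m.
Distance available for braking: 43 − 19.861 = 23.139 m.
v² = 2a·d ⇒ a = v²/(2d) = 15.2778² / (2 × 23.139) = 233.411 / 46.278 = 5.0437 m/s².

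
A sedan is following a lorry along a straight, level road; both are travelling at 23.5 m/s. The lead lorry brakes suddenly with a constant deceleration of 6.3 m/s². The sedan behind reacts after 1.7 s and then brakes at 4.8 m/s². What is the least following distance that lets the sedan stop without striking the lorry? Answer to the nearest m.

Minimum gap ≈ 54 m

Leader travels v²/(2a_L) = 552.250 / 12.600 = 43.829 m before stopping.
Follower covers v·t_r = 23.5000 × 1.7 = 39.950 m while reacting, then v²/(2a_F) = 552.250 / 9.600 = 57.526 m while braking, for a total of 39.950 + 57.526 = 97.476 m.
Since a_F ≤ a_L and the follower starts braking later, the follower is never slower than the leader, so the closest approach is when both have stopped.
Minimum gap = 97.476 − 43.829 = 53.647 m.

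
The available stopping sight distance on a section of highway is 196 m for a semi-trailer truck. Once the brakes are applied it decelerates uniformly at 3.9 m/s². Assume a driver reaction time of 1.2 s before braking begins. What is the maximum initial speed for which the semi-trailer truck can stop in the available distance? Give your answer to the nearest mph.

Maximum speed ≈ 78 mph

Stopping distance: v·t_r + v²/(2a) = 196 with t_r = 1.2 s and a = 3.900 m/s².
So v² + 9.360 v − 1528.80 = 0.
Positive root: v = −a·t_r + √((a·t_r)² + 2a·d) = −4.680 + √(21.902 + 1528.80) = 34.6990 m/s.
34.6990 m/s ÷ 0.44704 = 77.619 mph.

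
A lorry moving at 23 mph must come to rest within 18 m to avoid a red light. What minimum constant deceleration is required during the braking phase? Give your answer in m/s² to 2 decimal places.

Required deceleration ≈ 2.94 m/s²

23 mph × 0.44704 = 10.2819 m/s.
v² = 2a·d ⇒ a = v²/(2d) = 10.2819² / (2 × 18.000) = 105.717 / 36.000 = 2.9366 m/s².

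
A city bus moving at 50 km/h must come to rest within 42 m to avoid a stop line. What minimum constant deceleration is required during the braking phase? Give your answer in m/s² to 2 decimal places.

50 km/h ÷ 3.6 = 13.8889 m/s.
v² = 2a·d ⇒ a = v²/(2d) = 13.8889² / (2 × 42.000) = 192.902 / 84.000 = 2.2965 m/s².

Required deceleration ≈ 2.30 m/s²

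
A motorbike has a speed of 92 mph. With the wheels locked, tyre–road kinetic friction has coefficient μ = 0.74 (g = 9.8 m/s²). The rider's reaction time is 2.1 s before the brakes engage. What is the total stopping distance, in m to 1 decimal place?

Total stopping distance ≈ 203.0 m

92 mph × 0.44704 = 41.1277 m/s.
a = μg = 0.74 × 9.8 = 7.252 m/s².
Reaction distance = v·t_r = 41.1277 × 2.1 = 86.368 m.
Braking distance = v²/(2a) = 41.1277² / (2 × 7.252) = 1691.488 / 14.504 = 116.622 m.
Total = 86.368 + 116.622 = 202.990 m.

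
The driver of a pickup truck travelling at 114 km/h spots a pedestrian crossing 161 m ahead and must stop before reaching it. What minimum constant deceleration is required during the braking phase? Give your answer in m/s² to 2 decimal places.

114 km/h ÷ 3.6 = 31.6667 m/s.
v² = 2a·d ⇒ a = v²/(2d) = 31.6667² / (2 × 161.000) = 1002.780 / 322.000 = 3.1142 m/s².

Required deceleration ≈ 3.11 m/s²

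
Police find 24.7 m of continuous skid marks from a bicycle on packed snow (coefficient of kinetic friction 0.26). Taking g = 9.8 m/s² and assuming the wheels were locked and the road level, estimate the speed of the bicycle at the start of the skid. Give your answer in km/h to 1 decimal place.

Deceleration a = μg = 0.26 × 9.8 = 2.548 m/s².
v = √(2a·d) = √(2 × 2.548 × 24.7) = √125.871 = 11.2192 m/s.
= 11.2192 × 3.6 = 40.389 km/h.

Initial speed ≈ 40.4 km/h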